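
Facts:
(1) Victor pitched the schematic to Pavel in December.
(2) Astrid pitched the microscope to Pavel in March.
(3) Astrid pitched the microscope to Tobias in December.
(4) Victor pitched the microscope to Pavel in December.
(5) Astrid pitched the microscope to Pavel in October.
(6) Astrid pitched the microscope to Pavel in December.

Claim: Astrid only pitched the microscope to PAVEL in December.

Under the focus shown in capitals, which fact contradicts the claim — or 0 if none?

The capitals mark "Pavel" as focus. So "only" rules out other recipients, with the rest (same agent, thing, setting (Astrid / the microscope / in December)) as background.
Fact (3) matches on same agent, thing, setting (Astrid / the microscope / in December), but has recipient = Tobias instead. That refutes the claim.

3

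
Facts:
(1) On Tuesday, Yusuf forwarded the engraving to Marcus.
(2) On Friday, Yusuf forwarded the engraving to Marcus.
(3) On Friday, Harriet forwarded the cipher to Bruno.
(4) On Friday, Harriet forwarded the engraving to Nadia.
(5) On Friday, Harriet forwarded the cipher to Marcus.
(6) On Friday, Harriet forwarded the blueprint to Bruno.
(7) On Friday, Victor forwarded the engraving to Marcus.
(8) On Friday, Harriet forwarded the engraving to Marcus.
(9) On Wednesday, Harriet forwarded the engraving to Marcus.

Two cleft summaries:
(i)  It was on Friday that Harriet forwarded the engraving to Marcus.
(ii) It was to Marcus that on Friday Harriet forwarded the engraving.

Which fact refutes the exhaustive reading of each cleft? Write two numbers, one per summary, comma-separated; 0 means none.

9, 4

(i): focus "on Friday". Looking for agent = Harriet, thing = the engraving, recipient = Marcus with some other setting — fact (9) has on Wednesday there. Refuted.
(ii): focus "Marcus". Looking for agent = Harriet, thing = the engraving, setting = on Friday with some other recipient — fact (4) has Nadia there. Refuted.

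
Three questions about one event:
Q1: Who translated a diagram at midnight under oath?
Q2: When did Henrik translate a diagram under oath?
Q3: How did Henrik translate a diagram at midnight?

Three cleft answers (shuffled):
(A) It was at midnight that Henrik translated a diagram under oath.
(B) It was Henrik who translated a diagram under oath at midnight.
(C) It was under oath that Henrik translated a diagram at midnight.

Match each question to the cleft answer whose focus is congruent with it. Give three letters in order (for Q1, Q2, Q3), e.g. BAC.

BAC

Q1 asks about the subject (agent); cleft (B) focuses "Henrik", which is the subject (agent) — so Q1 → B.
Q2 asks about the time; cleft (A) focuses "at midnight", which is the time — so Q2 → A.
Q3 asks about the manner; cleft (C) focuses "under oath", which is the manner — so Q3 → C.
Mapping: Q1→B, Q2→A, Q3→C.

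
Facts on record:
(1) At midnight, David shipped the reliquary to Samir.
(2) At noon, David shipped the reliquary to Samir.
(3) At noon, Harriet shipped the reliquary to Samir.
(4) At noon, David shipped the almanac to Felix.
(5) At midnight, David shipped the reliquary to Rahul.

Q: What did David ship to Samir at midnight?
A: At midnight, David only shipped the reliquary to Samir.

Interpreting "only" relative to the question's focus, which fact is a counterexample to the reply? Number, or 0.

The question "What did ...?" targets the thing, so in the reply the focus falls on "the reliquary".
"Only" then excludes alternative things while the background — David as agent and Samir as recipient and at midnight as setting — is held fixed.
No fact keeps David as agent and Samir as recipient and at midnight as setting while changing the thing; every other fact differs on something backgrounded. The reply stands.
(Fact (5) would refute a reading with focus on the recipient — but that is not what the question asks.)

0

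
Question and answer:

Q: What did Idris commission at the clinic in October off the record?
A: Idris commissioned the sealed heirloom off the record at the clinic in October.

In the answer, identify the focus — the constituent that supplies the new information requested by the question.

the sealed heirloom

The wh-word "what" asks about the direct object.
In the answer, "Idris", "at the clinic", "off the record" and "in October" are given — repeated from the question.
The constituent filling the direct object gap is "the sealed heirloom"; that is the focus and would carry nuclear stress.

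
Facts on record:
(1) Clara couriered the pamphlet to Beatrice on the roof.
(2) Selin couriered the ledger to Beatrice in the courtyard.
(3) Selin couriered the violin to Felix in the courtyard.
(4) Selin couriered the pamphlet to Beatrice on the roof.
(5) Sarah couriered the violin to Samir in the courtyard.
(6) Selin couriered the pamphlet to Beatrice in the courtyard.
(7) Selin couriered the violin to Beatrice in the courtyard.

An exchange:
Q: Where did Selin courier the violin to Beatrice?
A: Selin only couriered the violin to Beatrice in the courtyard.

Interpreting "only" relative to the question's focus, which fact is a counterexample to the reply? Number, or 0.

The question "Where did ...?" targets the setting, so in the reply the focus falls on "in the courtyard".
"Only" then excludes alternative settings while the background — same agent, thing, recipient (Selin / the violin / Beatrice) — is held fixed.
No fact keeps same agent, thing, recipient (Selin / the violin / Beatrice) while changing the setting; every other fact differs on something backgrounded. The reply stands.
(Fact (2) would refute a reading with focus on the thing — but that is not what the question asks.)

0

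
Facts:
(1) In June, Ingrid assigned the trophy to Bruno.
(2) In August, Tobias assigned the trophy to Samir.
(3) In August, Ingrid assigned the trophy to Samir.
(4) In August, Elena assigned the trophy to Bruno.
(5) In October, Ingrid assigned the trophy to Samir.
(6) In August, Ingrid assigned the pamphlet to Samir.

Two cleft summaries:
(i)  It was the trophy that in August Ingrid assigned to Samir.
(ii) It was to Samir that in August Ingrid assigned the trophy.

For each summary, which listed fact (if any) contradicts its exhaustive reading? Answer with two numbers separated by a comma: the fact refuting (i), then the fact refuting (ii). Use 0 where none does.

6, 0

Summary (i) focuses "the trophy" (the thing); background Ingrid as agent and Samir as recipient and in August as setting. Fact (6) matches that background with thing = the pamphlet — refutes (i).
Summary (ii) focuses "Samir" (the recipient); background Ingrid as agent and the trophy as thing and in August as setting. No fact matches that background with a different recipient, so 0.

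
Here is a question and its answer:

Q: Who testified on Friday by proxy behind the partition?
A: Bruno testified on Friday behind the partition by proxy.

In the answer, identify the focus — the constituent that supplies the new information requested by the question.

Bruno

The wh-word "who" asks about the subject (agent).
In the answer, "behind the partition", "by proxy" and "on Friday" are given — repeated from the question.
The constituent filling the subject (agent) gap is "Bruno"; that is the focus and would carry nuclear stress.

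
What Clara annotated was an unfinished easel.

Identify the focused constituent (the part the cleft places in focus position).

In a pseudo-cleft "What ... was X", the post-copular constituent X is the focus.
Here the focus is "an unfinished easel". The backgrounded (presupposed) material includes "Clara".

an unfinished easel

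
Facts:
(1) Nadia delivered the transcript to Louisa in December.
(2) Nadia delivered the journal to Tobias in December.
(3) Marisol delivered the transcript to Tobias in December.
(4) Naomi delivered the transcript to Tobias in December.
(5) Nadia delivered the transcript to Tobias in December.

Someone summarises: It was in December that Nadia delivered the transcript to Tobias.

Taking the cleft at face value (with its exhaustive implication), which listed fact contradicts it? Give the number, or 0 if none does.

0

Focus of the cleft: "in December" (the setting). Presupposed background: agent = Nadia, thing = the transcript, recipient = Tobias.
The exhaustive reading says no other setting fits that background.
No listed fact matches the background with a different setting. Exhaustivity holds.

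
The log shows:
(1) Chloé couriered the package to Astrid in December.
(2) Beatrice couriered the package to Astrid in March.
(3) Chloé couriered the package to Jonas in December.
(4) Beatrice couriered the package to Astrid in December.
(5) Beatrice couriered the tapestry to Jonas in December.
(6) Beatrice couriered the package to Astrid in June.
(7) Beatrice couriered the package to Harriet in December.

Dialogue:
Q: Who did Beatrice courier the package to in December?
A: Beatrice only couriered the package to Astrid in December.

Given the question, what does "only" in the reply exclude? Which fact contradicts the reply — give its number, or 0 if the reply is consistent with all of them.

7

The question "Who did ... to ...?" targets the recipient, so in the reply the focus falls on "Astrid".
"Only" then excludes alternative recipients while the background — same agent, thing, setting (Beatrice / the package / in December) — is held fixed.
Fact (7) shares the background with a different recipient (Harriet) — counterexample.
(Fact (2) would refute a reading with focus on the setting — but that is not what the question asks.)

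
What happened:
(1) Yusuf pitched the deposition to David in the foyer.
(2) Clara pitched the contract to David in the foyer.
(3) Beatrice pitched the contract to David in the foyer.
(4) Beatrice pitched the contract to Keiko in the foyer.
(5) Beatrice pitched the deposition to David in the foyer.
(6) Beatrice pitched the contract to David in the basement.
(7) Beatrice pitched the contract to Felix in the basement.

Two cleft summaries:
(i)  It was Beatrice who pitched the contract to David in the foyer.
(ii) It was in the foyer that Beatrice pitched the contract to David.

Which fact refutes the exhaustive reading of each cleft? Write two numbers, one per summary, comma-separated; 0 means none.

Summary (i) focuses "Beatrice" (the agent); background the contract as thing and David as recipient and in the foyer as setting. Fact (2) matches that background with agent = Clara — refutes (i).
Summary (ii) focuses "in the foyer" (the setting); background Beatrice as agent and the contract as thing and David as recipient. Fact (6) matches that background with setting = in the basement — refutes (ii).

2, 6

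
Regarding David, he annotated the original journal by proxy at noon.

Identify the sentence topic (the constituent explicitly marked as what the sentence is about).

David

The construction explicitly marks "David" as what the sentence is about — the topic.
The remainder of the clause is the comment (what is said about the topic).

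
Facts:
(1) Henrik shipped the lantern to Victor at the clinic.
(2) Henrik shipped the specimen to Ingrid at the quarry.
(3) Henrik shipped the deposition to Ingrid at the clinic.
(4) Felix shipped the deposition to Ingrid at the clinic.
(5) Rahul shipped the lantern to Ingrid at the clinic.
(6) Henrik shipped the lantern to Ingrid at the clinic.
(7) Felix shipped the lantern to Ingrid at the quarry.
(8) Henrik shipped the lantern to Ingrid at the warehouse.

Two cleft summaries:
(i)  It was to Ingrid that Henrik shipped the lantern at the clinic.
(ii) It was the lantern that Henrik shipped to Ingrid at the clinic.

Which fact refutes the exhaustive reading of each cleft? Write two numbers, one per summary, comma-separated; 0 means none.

1, 3

(i): focus "Ingrid". Looking for agent = Henrik, thing = the lantern, setting = at the clinic with some other recipient — fact (1) has Victor there. Refuted.
(ii): focus "the lantern". Looking for agent = Henrik, recipient = Ingrid, setting = at the clinic with some other thing — fact (3) has the deposition there. Refuted.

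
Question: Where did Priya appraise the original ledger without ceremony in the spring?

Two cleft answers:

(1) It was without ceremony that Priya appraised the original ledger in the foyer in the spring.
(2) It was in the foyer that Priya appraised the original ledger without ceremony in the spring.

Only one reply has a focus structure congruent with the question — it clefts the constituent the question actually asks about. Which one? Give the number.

2

The question word "where" targets the location.
Option (1) clefts "without ceremony" — the manner, not what was asked.
Option (2) clefts "in the foyer" — that matches what the question asks about.
So the congruent reply is (2).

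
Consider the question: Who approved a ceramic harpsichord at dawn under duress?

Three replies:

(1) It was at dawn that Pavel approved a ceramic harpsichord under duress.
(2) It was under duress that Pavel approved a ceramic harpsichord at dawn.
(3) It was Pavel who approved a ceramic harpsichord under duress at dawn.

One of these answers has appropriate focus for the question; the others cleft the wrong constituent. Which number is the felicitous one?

The question word "who" targets the subject (agent).
Option (1) clefts "at dawn" — the time, not what was asked.
Option (2) clefts "under duress" — the manner, not what was asked.
Option (3) clefts "Pavel" — that matches what the question asks about.
So the congruent reply is (3).

3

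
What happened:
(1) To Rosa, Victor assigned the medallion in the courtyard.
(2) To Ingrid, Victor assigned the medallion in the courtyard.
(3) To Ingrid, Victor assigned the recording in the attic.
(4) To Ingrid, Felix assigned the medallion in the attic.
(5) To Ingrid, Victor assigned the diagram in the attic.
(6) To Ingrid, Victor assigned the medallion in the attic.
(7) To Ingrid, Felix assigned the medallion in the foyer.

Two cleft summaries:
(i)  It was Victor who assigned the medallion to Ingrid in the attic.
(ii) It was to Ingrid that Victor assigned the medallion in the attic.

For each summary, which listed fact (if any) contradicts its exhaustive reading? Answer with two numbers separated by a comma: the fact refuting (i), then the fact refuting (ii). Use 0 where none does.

(i): focus "Victor". Looking for thing = the medallion, recipient = Ingrid, setting = in the attic with some other agent — fact (4) has Felix there. Refuted.
(ii): focus "Ingrid". No fact shares agent = Victor, thing = the medallion, setting = in the attic with a different recipient. 0.

4, 0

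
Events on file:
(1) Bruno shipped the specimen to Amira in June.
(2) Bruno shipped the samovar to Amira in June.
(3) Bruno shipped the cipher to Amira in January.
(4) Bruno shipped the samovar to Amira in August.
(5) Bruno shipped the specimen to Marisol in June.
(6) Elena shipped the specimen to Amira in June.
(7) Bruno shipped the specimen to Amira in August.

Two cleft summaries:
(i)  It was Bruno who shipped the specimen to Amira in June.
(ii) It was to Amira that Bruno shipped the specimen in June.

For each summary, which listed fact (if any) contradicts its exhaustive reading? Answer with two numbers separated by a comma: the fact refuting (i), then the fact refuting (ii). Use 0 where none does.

Summary (i) focuses "Bruno" (the agent); background the specimen as thing and Amira as recipient and in June as setting. Fact (6) matches that background with agent = Elena — refutes (i).
Summary (ii) focuses "Amira" (the recipient); background Bruno as agent and the specimen as thing and in June as setting. Fact (5) matches that background with recipient = Marisol — refutes (ii).

6, 5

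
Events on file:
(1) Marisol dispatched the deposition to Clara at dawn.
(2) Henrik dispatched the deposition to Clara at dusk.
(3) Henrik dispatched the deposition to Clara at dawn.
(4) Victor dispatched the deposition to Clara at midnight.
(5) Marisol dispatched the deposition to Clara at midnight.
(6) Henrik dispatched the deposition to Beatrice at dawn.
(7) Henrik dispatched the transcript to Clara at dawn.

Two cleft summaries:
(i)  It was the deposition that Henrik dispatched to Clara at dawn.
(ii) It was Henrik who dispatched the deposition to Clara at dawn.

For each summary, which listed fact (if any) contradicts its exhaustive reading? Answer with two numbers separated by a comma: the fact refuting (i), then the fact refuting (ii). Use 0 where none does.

Summary (i) focuses "the deposition" (the thing); background same agent, recipient, setting (Henrik / Clara / at dawn). Fact (7) matches that background with thing = the transcript — refutes (i).
Summary (ii) focuses "Henrik" (the agent); background same thing, recipient, setting (the deposition / Clara / at dawn). Fact (1) matches that background with agent = Marisol — refutes (ii).

7, 1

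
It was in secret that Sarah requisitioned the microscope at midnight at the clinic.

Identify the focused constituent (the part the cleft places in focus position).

in secret

In an it-cleft "It was X that/who ...", the clefted constituent X is the focus; the that/who-clause expresses the presupposed open proposition.
Here the focus is "in secret". The backgrounded (presupposed) material includes "Sarah", "the microscope", "at midnight" and "at the clinic".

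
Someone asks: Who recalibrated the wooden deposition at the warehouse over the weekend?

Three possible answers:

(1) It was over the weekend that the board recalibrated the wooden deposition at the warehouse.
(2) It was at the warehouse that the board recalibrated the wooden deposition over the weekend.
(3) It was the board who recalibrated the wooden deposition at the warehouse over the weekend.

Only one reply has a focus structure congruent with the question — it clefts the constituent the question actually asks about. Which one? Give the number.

3

The question word "who" targets the subject (agent).
Option (1) clefts "over the weekend" — the time, not what was asked.
Option (2) clefts "at the warehouse" — the location, not what was asked.
Option (3) clefts "the board" — that matches what the question asks about.
So the congruent reply is (3).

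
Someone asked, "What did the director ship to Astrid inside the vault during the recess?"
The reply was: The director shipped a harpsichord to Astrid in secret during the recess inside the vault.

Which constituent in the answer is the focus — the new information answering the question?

The wh-word "what" asks about the direct object.
In the answer, "the director", "to Astrid", "during the recess" and "inside the vault" are given — repeated from the question.
"in secret" is also new, but it specifies the manner, which is not what the question asks about — so it is not the focus.
The constituent filling the direct object gap is "a harpsichord"; that is the focus.

a harpsichord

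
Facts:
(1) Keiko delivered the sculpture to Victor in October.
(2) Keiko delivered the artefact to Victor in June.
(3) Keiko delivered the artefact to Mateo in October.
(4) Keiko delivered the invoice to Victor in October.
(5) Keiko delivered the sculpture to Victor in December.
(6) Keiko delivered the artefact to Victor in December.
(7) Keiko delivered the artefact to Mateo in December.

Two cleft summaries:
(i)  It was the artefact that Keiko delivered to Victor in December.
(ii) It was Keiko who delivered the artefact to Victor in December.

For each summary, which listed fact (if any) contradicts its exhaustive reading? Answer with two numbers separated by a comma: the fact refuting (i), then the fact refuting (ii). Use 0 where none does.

(i): focus "the artefact". Looking for agent = Keiko, recipient = Victor, setting = in December with some other thing — fact (5) has the sculpture there. Refuted.
(ii): focus "Keiko". No fact shares thing = the artefact, recipient = Victor, setting = in December with a different agent. 0.

5, 0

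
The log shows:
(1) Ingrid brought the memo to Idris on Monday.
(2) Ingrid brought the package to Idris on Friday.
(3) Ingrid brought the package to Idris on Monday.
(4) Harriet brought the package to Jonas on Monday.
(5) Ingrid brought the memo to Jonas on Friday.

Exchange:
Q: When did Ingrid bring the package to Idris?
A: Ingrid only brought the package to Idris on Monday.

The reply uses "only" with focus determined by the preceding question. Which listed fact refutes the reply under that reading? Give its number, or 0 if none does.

The question "When did ...?" targets the setting, so in the reply the focus falls on "on Monday".
So "only" ranges over settings; the rest (Ingrid as agent and the package as thing and Idris as recipient) is presupposed.
Fact (2) shares the background with a different setting (on Friday) — counterexample.
(Fact (1) would refute a reading with focus on the thing — but that is not what the question asks.)

2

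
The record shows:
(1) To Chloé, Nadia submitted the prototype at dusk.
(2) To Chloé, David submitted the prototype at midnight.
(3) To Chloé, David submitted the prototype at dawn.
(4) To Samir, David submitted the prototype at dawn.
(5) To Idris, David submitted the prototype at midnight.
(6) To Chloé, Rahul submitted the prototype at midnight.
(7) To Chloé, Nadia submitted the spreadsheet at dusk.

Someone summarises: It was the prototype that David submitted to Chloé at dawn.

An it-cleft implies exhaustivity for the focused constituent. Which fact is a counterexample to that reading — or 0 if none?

Focus of the cleft: "the prototype" (the thing). Presupposed background: same agent, recipient, setting (David / Chloé / at dawn).
The exhaustive reading says no other thing fits that background.
No listed fact matches the background with a different thing. Exhaustivity holds.

0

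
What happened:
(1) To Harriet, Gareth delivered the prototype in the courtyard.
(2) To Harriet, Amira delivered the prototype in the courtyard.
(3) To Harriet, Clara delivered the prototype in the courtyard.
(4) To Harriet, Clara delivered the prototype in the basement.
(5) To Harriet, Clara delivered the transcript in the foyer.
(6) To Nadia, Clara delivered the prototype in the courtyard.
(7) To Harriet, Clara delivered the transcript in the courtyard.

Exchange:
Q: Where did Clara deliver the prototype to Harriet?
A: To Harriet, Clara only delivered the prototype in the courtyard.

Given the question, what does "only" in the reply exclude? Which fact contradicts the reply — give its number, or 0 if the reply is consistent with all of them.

4

Answering "Where did ...?" puts focus on the setting — here, "in the courtyard".
"Only" then excludes alternative settings while the background — Clara as agent and the prototype as thing and Harriet as recipient — is held fixed.
Fact (4) keeps Clara as agent and the prototype as thing and Harriet as recipient but has setting = in the basement; that refutes the reply.
(Fact (6) would refute a reading with focus on the recipient — but that is not what the question asks.)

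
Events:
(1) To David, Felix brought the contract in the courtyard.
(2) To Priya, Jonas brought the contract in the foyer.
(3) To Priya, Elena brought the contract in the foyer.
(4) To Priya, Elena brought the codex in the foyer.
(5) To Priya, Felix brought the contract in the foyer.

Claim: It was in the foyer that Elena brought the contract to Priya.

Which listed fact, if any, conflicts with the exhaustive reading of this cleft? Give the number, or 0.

The cleft puts "in the foyer" in focus and presupposes the open proposition with agent = Elena, thing = the contract, recipient = Priya.
The exhaustive reading says no other setting fits that background.
Every other fact differs from the presupposition on some backgrounded slot, so none challenges the exhaustivity.

0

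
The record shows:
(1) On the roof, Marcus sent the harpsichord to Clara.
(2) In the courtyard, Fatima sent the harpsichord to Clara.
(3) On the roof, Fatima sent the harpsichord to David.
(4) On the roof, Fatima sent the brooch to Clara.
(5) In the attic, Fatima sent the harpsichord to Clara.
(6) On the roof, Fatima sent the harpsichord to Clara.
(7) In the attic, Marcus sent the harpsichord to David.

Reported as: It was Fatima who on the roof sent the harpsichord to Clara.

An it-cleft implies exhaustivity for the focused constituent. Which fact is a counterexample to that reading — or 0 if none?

1

The cleft puts "Fatima" in focus and presupposes the open proposition with thing = the harpsichord, recipient = Clara, setting = on the roof.
The exhaustive reading says no other agent fits that background.
But fact (1) also has thing = the harpsichord, recipient = Clara, setting = on the roof, with agent = Marcus — so the exhaustive reading fails.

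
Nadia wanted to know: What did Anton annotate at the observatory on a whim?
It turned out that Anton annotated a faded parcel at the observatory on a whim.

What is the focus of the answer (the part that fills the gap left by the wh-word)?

a faded parcel

The wh-word "what" asks about the direct object.
In the answer, "Anton", "at the observatory" and "on a whim" are given — repeated from the question.
The constituent filling the direct object gap is "a faded parcel"; that is the focus and would carry nuclear stress.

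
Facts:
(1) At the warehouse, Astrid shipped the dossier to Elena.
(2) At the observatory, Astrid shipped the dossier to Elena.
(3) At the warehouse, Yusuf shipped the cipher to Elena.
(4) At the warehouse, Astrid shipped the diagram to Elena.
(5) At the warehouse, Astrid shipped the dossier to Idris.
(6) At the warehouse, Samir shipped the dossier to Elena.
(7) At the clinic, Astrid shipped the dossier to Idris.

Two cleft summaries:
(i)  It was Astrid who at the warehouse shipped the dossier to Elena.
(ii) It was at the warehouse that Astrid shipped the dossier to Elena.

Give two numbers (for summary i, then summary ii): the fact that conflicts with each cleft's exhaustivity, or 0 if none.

(i): focus "Astrid". Looking for same thing, recipient, setting (the dossier / Elena / at the warehouse) with some other agent — fact (6) has Samir there. Refuted.
(ii): focus "at the warehouse". Looking for same agent, thing, recipient (Astrid / the dossier / Elena) with some other setting — fact (2) has at the observatory there. Refuted.

6, 2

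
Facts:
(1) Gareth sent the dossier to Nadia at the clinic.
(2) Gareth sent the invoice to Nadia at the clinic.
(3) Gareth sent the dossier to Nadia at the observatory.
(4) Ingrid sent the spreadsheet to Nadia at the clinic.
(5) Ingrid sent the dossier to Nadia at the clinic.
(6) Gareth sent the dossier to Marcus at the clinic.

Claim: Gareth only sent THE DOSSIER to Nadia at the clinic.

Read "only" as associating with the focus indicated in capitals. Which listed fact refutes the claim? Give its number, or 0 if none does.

2

The capitals mark "the dossier" as focus. So "only" rules out other things, with the rest (same agent, recipient, setting (Gareth / Nadia / at the clinic)) as background.
Fact (2) shares the background but differs in thing (the invoice) — a counterexample.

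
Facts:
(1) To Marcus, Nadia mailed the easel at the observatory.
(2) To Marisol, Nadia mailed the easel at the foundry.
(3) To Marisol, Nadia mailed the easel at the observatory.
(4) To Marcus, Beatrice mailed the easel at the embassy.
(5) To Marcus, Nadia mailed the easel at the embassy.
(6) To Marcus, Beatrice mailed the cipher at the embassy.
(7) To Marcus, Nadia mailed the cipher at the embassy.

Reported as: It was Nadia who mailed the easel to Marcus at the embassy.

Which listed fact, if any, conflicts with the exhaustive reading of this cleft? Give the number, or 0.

4

The cleft puts "Nadia" in focus and presupposes the open proposition with thing = the easel, recipient = Marcus, setting = at the embassy.
Exhaustivity: Nadia is the only agent satisfying that background.
Fact (4) shares the background but with agent = Beatrice; exhaustivity is violated.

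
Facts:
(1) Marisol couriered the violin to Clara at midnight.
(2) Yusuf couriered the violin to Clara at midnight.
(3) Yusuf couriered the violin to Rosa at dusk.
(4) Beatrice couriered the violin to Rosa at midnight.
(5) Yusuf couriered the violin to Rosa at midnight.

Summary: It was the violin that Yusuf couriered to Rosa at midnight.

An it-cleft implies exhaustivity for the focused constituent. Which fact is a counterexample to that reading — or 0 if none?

Focus of the cleft: "the violin" (the thing). Presupposed background: same agent, recipient, setting (Yusuf / Rosa / at midnight).
Exhaustivity: the violin is the only thing satisfying that background.
No listed fact matches the background with a different thing. Exhaustivity holds.

0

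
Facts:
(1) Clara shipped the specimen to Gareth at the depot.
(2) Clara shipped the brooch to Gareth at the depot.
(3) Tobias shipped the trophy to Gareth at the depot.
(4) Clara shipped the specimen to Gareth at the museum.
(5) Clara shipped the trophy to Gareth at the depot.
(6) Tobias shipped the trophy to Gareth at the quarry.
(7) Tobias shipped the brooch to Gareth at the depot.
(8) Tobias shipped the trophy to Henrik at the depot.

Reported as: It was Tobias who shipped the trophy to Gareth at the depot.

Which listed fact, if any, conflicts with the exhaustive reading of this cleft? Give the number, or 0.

5

Focus of the cleft: "Tobias" (the agent). Presupposed background: the trophy as thing and Gareth as recipient and at the depot as setting.
Exhaustivity: Tobias is the only agent satisfying that background.
Fact (5) shares the background but with agent = Clara; exhaustivity is violated.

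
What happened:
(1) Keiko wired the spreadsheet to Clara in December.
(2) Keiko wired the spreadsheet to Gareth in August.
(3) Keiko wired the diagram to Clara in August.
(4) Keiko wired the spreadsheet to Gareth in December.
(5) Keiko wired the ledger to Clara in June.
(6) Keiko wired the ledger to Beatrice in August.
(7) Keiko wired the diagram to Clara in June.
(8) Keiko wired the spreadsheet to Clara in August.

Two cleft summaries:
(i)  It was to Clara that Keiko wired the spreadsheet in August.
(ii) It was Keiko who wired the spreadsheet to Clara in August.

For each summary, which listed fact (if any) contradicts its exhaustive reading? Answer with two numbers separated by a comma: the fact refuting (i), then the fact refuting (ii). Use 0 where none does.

2, 0

(i): focus "Clara". Looking for agent = Keiko, thing = the spreadsheet, setting = in August with some other recipient — fact (2) has Gareth there. Refuted.
(ii): focus "Keiko". No fact shares thing = the spreadsheet, recipient = Clara, setting = in August with a different agent. 0.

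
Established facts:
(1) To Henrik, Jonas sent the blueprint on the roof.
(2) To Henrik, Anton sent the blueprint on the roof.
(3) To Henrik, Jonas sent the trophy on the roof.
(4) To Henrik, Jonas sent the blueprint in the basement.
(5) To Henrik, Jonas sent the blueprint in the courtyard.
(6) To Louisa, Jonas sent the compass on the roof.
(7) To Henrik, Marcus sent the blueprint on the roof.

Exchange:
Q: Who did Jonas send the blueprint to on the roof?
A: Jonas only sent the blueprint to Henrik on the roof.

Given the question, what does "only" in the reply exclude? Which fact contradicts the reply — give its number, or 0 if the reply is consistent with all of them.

The question "Who did ... to ...?" targets the recipient, so in the reply the focus falls on "Henrik".
"Only" then excludes alternative recipients while the background — Jonas as agent and the blueprint as thing and on the roof as setting — is held fixed.
No fact keeps Jonas as agent and the blueprint as thing and on the roof as setting while changing the recipient; every other fact differs on something backgrounded. The reply stands.
(Fact (3) would refute a reading with focus on the thing — but that is not what the question asks.)

0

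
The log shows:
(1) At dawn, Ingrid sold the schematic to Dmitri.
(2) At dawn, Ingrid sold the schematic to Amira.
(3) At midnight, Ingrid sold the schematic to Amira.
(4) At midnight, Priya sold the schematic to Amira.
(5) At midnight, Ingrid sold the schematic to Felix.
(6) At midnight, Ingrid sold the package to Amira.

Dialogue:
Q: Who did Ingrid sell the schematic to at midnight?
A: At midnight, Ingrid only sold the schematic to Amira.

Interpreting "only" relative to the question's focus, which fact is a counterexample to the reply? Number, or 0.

5

The question "Who did ... to ...?" targets the recipient, so in the reply the focus falls on "Amira".
"Only" then excludes alternative recipients while the background — same agent, thing, setting (Ingrid / the schematic / at midnight) — is held fixed.
Fact (5) shares the background with a different recipient (Felix) — counterexample.
(Fact (6) would refute a reading with focus on the thing — but that is not what the question asks.)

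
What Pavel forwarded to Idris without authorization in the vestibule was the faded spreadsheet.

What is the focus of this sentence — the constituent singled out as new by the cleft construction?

In a pseudo-cleft "What ... was X", the post-copular constituent X is the focus.
Here the focus is "the faded spreadsheet". The backgrounded (presupposed) material includes "Pavel", "to Idris", "in the vestibule" and "without authorization".

the faded spreadsheet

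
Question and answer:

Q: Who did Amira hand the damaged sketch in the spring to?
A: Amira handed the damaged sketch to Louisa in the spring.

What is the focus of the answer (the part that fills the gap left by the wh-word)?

The wh-word "who" asks about the recipient.
In the answer, "Amira", "the damaged sketch" and "in the spring" are given — repeated from the question.
The constituent filling the recipient gap is "to Louisa"; that is the focus and would carry nuclear stress.

to Louisa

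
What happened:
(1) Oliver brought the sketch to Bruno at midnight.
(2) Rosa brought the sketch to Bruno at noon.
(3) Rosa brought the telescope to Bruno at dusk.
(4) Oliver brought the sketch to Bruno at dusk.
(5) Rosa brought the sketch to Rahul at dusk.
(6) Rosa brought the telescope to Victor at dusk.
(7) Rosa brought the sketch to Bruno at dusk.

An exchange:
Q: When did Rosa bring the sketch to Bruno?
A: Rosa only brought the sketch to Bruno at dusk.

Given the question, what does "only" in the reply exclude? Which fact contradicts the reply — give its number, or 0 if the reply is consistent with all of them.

2

Answering "When did ...?" puts focus on the setting — here, "at dusk".
So "only" ranges over settings; the rest (Rosa as agent and the sketch as thing and Bruno as recipient) is presupposed.
Fact (2) shares the background with a different setting (at noon) — counterexample.
(Fact (5) would refute a reading with focus on the recipient — but that is not what the question asks.)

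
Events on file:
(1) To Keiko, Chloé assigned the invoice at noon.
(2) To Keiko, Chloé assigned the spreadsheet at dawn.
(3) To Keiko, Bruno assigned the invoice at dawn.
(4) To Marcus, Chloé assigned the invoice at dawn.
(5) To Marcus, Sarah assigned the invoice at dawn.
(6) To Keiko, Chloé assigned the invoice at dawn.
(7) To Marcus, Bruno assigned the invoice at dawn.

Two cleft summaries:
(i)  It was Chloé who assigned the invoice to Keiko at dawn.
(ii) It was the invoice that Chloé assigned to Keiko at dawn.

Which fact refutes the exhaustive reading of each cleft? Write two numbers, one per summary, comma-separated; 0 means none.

(i): focus "Chloé". Looking for the invoice as thing and Keiko as recipient and at dawn as setting with some other agent — fact (3) has Bruno there. Refuted.
(ii): focus "the invoice". Looking for Chloé as agent and Keiko as recipient and at dawn as setting with some other thing — fact (2) has the spreadsheet there. Refuted.

3, 2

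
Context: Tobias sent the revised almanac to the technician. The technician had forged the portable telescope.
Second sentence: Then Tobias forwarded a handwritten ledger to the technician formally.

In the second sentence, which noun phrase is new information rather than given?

"Tobias" and "the technician" in the second sentence are given — already mentioned in the context.
"a handwritten ledger" has no antecedent in the context; it is discourse-new (the indefinite article also signals a new referent).

a handwritten ledger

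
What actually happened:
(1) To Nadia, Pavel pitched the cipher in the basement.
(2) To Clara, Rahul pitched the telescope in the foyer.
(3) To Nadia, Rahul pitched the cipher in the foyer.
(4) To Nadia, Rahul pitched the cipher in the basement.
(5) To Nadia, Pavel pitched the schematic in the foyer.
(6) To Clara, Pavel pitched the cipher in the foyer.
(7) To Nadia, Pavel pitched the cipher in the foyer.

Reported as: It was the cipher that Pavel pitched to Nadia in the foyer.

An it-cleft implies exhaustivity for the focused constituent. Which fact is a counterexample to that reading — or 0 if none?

5

Focus of the cleft: "the cipher" (the thing). Presupposed background: agent = Pavel, recipient = Nadia, setting = in the foyer.
The exhaustive reading says no other thing fits that background.
Fact (5) shares the background but with thing = the schematic; exhaustivity is violated.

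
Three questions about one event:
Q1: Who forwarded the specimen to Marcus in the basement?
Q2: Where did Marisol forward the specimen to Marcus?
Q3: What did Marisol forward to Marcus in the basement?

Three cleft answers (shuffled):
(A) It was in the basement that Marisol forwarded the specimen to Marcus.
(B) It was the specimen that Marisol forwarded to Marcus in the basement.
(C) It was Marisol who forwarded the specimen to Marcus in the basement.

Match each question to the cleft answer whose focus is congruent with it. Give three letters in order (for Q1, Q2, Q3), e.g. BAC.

CAB

Q1 asks about the subject (agent); cleft (C) focuses "Marisol", which is the subject (agent) — so Q1 → C.
Q2 asks about the location; cleft (A) focuses "in the basement", which is the location — so Q2 → A.
Q3 asks about the direct object; cleft (B) focuses "the specimen", which is the direct object — so Q3 → B.
Mapping: Q1→C, Q2→A, Q3→B.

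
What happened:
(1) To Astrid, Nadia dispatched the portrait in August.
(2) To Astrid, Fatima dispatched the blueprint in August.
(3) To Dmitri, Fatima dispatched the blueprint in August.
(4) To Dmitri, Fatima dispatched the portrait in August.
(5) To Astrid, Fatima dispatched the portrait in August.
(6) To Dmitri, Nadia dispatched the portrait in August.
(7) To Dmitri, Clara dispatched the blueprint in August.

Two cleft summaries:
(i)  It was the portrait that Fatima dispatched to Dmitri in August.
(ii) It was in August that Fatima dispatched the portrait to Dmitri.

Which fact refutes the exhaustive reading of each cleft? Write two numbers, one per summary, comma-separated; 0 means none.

(i): focus "the portrait". Looking for same agent, recipient, setting (Fatima / Dmitri / in August) with some other thing — fact (3) has the blueprint there. Refuted.
(ii): focus "in August". No fact shares same agent, thing, recipient (Fatima / the portrait / Dmitri) with a different setting. 0.

3, 0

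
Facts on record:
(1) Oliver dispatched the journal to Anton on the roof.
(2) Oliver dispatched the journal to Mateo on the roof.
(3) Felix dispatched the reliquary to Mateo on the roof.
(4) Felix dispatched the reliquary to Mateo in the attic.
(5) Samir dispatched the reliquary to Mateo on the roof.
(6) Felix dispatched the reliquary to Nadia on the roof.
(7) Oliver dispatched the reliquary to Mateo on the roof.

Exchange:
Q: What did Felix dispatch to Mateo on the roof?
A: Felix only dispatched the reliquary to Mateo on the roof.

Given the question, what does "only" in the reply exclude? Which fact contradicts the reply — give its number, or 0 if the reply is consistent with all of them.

0

The question "What did ...?" targets the thing, so in the reply the focus falls on "the reliquary".
"Only" then excludes alternative things while the background — agent = Felix, recipient = Mateo, setting = on the roof — is held fixed.
No listed fact shares that background with another thing. Nothing contradicts the reply.
(Fact (6) would refute a reading with focus on the recipient — but that is not what the question asks.)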